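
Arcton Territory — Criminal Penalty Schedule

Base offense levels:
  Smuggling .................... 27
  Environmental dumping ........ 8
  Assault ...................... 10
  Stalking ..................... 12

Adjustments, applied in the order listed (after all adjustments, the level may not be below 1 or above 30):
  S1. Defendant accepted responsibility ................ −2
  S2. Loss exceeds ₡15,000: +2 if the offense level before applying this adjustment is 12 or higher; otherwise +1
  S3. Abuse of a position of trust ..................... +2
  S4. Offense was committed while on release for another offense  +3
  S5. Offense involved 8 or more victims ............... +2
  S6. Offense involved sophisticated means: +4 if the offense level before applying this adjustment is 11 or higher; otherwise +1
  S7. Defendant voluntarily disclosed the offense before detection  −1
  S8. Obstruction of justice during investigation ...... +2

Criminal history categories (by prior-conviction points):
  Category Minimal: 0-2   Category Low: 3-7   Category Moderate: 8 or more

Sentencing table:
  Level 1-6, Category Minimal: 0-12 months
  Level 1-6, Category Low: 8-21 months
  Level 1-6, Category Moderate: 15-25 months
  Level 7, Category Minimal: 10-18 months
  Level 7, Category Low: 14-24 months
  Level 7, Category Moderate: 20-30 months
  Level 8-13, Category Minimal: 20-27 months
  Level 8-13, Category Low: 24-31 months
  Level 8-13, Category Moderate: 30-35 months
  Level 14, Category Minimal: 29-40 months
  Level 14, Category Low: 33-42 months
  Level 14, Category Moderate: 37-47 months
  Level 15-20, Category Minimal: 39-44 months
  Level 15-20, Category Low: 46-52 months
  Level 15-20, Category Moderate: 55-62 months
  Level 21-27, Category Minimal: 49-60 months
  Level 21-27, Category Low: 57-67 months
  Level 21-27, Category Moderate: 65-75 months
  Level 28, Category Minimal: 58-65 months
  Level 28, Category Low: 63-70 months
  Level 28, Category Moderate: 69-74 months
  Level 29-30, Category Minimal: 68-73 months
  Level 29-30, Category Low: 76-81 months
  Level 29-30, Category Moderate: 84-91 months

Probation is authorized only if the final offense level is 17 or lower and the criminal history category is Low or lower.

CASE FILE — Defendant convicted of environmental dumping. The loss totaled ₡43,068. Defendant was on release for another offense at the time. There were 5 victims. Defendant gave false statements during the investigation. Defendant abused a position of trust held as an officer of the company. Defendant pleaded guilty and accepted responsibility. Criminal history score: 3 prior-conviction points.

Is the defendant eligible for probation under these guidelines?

Yes

Base offense level for environmental dumping: 8.
S1 applies: 8 − 2 = 6.
S2 applies (level before this adjustment is 6 < 12, so +1): 6 + 1 = 7.
S3 applies: 7 + 2 = 9.
S4 applies: 9 + 3 = 12.
S6 does not apply.
S7 does not apply.
S8 applies: 12 + 2 = 14.
Final offense level: 14.
Criminal history: 3 prior points → Category Low (3-7).
Level 14 falls in the 14 band.
Grid: Level 14 × Category Low = 33-42 months.
Probation check: level 14 ≤ 17 and category Low ≤ Low → eligible.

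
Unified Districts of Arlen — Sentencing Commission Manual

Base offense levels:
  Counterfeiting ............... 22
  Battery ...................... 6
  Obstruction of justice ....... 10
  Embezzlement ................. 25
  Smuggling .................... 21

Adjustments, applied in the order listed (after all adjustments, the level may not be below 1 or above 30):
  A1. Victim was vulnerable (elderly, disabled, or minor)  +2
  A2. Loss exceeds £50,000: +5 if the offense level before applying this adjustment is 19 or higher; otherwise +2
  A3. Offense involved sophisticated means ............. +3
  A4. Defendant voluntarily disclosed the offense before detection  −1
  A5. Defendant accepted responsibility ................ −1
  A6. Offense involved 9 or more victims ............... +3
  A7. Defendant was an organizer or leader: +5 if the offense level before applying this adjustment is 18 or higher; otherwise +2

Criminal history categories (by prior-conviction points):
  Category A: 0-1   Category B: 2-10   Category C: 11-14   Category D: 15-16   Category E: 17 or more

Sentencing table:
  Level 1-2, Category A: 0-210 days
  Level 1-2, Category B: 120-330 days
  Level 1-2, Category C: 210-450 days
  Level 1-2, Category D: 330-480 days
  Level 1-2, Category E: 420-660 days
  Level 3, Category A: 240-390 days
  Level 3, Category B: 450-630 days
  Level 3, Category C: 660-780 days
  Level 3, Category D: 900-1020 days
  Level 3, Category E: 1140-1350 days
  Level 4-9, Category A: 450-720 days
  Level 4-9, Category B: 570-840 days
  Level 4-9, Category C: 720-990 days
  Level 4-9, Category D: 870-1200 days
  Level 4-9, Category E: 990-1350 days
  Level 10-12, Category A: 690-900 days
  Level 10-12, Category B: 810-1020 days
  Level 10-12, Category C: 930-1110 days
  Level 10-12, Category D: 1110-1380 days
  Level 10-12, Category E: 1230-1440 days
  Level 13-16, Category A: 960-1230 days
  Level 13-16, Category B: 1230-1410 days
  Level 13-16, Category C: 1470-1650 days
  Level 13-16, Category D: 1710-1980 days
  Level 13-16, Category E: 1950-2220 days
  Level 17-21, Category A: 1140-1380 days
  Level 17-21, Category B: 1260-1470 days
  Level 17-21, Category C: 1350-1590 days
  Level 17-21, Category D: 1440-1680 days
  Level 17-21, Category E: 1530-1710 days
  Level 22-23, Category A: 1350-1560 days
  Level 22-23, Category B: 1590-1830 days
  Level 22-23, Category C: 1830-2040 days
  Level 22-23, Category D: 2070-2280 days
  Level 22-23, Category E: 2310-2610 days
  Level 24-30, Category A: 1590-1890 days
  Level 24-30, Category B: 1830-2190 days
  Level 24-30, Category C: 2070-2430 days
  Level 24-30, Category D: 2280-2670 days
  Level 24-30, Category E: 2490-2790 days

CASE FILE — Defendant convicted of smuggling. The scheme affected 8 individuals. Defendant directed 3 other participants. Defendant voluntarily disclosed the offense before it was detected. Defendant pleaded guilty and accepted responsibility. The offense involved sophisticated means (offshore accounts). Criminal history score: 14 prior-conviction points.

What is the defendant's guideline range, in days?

2070-2430 days

Base offense level for smuggling: 21.
A3 applies: 21 + 3 = 24.
A4 applies: 24 − 1 = 23.
A5 applies: 23 − 1 = 22.
A7 applies (level before this adjustment is 22 ≥ 18, so +5): 22 + 5 = 27.
Final offense level: 27.
Criminal history: 14 prior points → Category C (11-14).
Level 27 falls in the 24-30 band.
Grid: Level 24-30 × Category C = 2070-2430 days.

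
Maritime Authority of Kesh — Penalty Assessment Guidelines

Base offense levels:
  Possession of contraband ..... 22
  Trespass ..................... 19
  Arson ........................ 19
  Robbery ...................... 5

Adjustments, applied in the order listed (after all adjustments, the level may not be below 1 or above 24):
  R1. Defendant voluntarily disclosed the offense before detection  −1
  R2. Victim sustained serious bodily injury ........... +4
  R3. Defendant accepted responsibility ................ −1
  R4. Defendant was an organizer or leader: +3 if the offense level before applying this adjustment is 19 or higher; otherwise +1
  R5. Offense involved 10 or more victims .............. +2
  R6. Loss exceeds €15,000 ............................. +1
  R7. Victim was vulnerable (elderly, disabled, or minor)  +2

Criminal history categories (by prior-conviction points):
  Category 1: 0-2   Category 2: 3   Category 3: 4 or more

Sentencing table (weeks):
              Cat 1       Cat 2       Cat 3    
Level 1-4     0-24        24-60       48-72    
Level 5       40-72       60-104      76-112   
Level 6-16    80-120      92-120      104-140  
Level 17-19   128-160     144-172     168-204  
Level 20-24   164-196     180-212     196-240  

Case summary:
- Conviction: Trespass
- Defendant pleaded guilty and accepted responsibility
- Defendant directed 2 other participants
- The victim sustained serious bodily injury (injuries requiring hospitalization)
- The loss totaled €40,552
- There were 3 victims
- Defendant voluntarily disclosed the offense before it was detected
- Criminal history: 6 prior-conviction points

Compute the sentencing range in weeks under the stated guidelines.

Base offense level for trespass: 19.
R1 applies: 19 − 1 = 18.
R2 applies: 18 + 4 = 22.
R3 applies: 22 − 1 = 21.
R4 applies (level before this adjustment is 21 ≥ 19, so +3): 21 + 3 = 24.
R6 applies: 24 + 1 = 25.
Level 25 exceeds the maximum of 24; capped at 24.
Final offense level: 24.
Criminal history: 6 prior points → Category 3 (4+).
Level 24 falls in the 20-24 band.
Grid: Level 20-24 × Category 3 = 196-240 weeks.

196-240 weeks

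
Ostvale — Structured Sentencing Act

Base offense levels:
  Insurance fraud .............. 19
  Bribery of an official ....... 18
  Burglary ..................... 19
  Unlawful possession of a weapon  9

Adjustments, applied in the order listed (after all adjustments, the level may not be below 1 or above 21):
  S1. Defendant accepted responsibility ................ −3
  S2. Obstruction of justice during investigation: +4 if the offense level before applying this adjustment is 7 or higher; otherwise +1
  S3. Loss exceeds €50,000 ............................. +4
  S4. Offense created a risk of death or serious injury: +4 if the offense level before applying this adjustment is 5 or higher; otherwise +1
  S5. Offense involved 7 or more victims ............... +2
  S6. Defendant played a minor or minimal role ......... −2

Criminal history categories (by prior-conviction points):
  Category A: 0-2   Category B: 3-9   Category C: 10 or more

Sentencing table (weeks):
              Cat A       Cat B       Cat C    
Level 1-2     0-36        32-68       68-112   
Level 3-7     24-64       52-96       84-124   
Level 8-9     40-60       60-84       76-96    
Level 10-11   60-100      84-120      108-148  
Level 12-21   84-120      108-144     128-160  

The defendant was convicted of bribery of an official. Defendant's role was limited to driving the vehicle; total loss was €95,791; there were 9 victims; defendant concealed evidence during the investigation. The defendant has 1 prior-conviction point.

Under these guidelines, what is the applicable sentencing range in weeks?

Base offense level for bribery of an official: 18.
S1 does not apply.
S2 applies (level before this adjustment is 18 ≥ 7, so +4): 18 + 4 = 22.
S3 applies: 22 + 4 = 26.
S4 does not apply.
S5 applies: 26 + 2 = 28.
S6 applies: 28 − 2 = 26.
Level 26 exceeds the maximum of 21; capped at 21.
Final offense level: 21.
Criminal history: 1 prior point → Category A (0-2).
Level 21 falls in the 12-21 band.
Grid: Level 12-21 × Category A = 84-120 weeks.

84-120 weeks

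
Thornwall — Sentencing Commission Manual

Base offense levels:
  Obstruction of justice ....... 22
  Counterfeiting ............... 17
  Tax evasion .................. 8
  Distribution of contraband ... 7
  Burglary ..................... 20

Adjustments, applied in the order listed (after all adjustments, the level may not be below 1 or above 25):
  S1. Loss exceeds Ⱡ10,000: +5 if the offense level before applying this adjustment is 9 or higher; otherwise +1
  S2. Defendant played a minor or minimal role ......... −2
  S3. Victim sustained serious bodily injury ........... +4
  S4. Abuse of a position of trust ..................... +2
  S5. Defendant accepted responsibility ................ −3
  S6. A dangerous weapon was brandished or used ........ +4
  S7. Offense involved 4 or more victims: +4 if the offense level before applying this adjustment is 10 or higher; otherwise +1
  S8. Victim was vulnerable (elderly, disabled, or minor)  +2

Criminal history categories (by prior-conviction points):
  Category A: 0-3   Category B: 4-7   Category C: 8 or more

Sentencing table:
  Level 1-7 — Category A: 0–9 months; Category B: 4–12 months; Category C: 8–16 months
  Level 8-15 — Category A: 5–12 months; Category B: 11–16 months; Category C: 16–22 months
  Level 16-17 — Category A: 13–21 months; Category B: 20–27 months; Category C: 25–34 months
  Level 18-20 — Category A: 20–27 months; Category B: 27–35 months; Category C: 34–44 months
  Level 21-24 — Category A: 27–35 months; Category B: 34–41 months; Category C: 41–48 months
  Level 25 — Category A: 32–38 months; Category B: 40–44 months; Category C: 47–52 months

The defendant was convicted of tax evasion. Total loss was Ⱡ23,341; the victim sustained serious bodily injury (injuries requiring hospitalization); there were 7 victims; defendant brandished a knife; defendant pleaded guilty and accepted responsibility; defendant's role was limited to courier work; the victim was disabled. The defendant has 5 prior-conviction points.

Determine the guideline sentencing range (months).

27-35 months

Base offense level for tax evasion: 8.
S1 applies (level before this adjustment is 8 < 9, so +1): 8 + 1 = 9.
S2 applies: 9 − 2 = 7.
S3 applies: 7 + 4 = 11.
S4 does not apply.
S5 applies: 11 − 3 = 8.
S6 applies: 8 + 4 = 12.
S7 applies (level before this adjustment is 12 ≥ 10, so +4): 12 + 4 = 16.
S8 applies: 16 + 2 = 18.
Final offense level: 18.
Criminal history: 5 prior points → Category B (4-7).
Level 18 falls in the 18-20 band.
Grid: Level 18-20 × Category B = 27-35 months.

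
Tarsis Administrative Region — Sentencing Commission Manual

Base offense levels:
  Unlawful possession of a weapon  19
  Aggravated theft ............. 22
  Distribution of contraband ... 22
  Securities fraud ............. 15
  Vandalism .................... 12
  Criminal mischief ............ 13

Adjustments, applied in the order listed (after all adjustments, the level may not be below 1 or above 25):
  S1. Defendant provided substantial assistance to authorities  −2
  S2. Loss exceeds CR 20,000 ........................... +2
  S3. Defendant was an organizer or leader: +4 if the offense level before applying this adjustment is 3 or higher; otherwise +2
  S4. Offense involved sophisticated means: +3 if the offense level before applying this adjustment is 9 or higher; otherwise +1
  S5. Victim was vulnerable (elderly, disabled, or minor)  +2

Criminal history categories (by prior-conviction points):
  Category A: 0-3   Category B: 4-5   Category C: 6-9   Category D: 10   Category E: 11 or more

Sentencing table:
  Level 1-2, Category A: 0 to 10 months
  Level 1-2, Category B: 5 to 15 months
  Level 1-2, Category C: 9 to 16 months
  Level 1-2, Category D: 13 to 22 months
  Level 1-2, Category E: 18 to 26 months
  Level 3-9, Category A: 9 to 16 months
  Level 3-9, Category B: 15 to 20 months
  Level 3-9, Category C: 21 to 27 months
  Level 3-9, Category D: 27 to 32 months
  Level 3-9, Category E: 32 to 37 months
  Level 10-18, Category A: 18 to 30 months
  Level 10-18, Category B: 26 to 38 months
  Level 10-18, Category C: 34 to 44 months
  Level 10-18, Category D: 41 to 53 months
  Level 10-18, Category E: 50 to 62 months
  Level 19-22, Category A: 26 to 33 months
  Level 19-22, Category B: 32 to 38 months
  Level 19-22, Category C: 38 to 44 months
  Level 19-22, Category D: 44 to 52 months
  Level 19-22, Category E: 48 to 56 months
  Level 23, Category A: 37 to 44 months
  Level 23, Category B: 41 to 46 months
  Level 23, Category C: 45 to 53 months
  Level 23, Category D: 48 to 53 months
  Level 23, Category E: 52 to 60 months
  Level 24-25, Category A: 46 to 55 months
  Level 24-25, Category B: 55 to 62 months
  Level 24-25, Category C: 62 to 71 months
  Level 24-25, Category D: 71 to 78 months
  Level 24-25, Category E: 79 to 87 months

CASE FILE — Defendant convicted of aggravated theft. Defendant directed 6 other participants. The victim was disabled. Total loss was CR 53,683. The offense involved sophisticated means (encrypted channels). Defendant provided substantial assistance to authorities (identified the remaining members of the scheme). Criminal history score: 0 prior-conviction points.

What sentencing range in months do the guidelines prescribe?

Base offense level for aggravated theft: 22.
S1 applies: 22 − 2 = 20.
S2 applies: 20 + 2 = 22.
S3 applies (level before this adjustment is 22 ≥ 3, so +4): 22 + 4 = 26.
S4 applies (level before this adjustment is 26 ≥ 9, so +3): 26 + 3 = 29.
S5 applies: 29 + 2 = 31.
Level 31 exceeds the maximum of 25; capped at 25.
Final offense level: 25.
Criminal history: 0 prior points → Category A (0-3).
Level 25 falls in the 24-25 band.
Grid: Level 24-25 × Category A = 46-55 months.

46-55 months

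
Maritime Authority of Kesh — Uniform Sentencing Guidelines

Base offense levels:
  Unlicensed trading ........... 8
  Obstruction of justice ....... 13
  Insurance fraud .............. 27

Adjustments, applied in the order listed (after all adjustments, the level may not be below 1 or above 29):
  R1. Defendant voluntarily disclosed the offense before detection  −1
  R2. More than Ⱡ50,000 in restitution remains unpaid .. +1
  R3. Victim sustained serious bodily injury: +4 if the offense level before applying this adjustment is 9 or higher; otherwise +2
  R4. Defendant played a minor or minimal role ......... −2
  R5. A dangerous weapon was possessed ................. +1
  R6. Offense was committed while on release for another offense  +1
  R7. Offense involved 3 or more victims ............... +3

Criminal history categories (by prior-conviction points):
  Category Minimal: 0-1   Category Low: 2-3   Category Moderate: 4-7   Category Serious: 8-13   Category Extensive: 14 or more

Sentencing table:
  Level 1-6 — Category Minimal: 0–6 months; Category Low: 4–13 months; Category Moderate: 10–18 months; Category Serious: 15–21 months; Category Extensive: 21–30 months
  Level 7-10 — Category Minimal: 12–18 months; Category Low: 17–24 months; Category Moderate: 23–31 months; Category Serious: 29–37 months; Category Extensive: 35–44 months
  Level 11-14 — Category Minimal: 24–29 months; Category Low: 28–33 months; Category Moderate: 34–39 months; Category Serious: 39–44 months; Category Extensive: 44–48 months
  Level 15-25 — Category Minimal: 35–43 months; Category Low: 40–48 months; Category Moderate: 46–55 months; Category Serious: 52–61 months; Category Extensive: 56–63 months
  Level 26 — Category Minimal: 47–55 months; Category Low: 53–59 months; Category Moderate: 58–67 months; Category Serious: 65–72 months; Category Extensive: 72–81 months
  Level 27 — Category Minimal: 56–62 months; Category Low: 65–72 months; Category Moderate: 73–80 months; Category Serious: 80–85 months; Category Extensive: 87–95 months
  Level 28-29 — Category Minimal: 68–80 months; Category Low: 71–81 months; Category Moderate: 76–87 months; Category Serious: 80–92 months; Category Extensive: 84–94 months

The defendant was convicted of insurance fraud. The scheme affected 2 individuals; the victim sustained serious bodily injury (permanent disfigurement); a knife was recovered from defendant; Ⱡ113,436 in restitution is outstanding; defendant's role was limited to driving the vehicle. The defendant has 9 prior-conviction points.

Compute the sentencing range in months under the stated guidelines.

80-92 months

Base offense level for insurance fraud: 27.
R1 does not apply.
R2 applies: 27 + 1 = 28.
R3 applies (level before this adjustment is 28 ≥ 9, so +4): 28 + 4 = 32.
R4 applies: 32 − 2 = 30.
R5 applies: 30 + 1 = 31.
Level 31 exceeds the maximum of 29; capped at 29.
Final offense level: 29.
Criminal history: 9 prior points → Category Serious (8-13).
Level 29 falls in the 28-29 band.
Grid: Level 28-29 × Category Serious = 80-92 months.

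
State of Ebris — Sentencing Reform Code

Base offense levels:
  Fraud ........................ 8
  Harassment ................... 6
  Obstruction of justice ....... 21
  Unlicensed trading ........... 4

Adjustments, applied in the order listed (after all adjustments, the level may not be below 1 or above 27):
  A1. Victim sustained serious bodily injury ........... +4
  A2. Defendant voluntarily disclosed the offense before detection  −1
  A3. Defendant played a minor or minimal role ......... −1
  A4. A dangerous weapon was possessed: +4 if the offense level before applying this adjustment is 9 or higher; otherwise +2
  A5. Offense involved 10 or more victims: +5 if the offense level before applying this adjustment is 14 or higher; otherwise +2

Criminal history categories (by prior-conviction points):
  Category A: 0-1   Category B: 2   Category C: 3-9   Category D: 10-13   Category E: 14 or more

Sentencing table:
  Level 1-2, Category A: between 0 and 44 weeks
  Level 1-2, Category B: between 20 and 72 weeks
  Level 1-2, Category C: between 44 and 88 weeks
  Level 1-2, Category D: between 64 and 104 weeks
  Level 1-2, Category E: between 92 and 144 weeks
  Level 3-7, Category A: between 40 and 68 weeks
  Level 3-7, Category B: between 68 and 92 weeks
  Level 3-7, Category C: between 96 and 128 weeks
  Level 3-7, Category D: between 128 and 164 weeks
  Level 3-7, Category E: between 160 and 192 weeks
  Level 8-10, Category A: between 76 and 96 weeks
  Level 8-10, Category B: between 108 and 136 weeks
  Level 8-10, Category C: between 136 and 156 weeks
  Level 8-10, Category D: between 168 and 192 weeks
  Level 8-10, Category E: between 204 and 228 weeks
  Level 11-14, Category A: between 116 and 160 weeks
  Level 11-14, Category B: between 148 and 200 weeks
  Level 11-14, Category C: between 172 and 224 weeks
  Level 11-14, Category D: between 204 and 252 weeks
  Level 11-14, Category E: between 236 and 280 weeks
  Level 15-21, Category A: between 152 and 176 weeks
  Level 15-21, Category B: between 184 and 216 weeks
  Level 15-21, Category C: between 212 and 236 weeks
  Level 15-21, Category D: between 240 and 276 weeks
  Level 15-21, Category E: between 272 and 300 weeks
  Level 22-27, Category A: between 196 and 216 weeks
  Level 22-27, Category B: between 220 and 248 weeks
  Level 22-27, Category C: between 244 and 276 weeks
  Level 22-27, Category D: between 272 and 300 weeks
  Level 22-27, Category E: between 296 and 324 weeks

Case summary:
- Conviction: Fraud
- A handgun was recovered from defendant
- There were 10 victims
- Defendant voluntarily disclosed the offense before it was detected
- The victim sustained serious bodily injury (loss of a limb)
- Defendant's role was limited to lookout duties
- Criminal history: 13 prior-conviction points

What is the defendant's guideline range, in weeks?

240-276 weeks

Base offense level for fraud: 8.
A1 applies: 8 + 4 = 12.
A2 applies: 12 − 1 = 11.
A3 applies: 11 − 1 = 10.
A4 applies (level before this adjustment is 10 ≥ 9, so +4): 10 + 4 = 14.
A5 applies (level before this adjustment is 14 ≥ 14, so +5): 14 + 5 = 19.
Final offense level: 19.
Criminal history: 13 prior points → Category D (10-13).
Level 19 falls in the 15-21 band.
Grid: Level 15-21 × Category D = 240-276 weeks.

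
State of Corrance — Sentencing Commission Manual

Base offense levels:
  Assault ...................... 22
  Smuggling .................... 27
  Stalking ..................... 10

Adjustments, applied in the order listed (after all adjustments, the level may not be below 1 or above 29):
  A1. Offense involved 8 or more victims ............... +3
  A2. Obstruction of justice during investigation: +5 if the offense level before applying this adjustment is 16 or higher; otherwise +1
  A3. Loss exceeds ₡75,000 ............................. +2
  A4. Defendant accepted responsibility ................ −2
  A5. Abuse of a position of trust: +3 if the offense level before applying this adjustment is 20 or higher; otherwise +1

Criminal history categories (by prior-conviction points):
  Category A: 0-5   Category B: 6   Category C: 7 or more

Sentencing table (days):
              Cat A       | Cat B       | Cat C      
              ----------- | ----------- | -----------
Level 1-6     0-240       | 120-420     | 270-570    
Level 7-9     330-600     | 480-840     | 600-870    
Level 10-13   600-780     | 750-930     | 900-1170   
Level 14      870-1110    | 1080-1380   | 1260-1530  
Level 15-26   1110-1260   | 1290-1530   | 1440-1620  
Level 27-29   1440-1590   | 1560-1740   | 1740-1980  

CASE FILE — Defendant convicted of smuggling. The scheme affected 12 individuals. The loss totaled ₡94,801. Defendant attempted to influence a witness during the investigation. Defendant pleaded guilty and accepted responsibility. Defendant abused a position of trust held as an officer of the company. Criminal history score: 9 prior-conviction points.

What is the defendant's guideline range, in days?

Base offense level for smuggling: 27.
A1 applies: 27 + 3 = 30.
A2 applies (level before this adjustment is 30 ≥ 16, so +5): 30 + 5 = 35.
A3 applies: 35 + 2 = 37.
A4 applies: 37 − 2 = 35.
A5 applies (level before this adjustment is 35 ≥ 20, so +3): 35 + 3 = 38.
Level 38 exceeds the maximum of 29; capped at 29.
Final offense level: 29.
Criminal history: 9 prior points → Category C (7+).
Level 29 falls in the 27-29 band.
Grid: Level 27-29 × Category C = 1740-1980 days.

1740-1980 days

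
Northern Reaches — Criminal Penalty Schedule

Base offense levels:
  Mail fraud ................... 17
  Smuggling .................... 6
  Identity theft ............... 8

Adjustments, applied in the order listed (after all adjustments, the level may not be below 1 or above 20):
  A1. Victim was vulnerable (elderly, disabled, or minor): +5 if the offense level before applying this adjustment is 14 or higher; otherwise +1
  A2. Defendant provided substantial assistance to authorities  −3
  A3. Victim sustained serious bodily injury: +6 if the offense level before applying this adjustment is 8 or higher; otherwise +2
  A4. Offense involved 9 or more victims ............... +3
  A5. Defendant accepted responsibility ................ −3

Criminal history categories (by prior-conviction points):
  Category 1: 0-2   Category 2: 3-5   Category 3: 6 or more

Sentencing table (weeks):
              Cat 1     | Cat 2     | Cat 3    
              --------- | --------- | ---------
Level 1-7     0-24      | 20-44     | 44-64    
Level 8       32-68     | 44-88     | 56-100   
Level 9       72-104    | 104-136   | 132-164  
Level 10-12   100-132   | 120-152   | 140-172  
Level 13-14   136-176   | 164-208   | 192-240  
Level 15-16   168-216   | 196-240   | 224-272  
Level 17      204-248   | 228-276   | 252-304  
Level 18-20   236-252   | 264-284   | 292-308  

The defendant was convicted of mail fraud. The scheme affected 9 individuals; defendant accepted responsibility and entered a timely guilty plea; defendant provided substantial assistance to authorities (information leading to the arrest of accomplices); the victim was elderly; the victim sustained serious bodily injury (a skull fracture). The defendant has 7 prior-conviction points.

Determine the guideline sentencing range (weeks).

Base offense level for mail fraud: 17.
A1 applies (level before this adjustment is 17 ≥ 14, so +5): 17 + 5 = 22.
A2 applies: 22 − 3 = 19.
A3 applies (level before this adjustment is 19 ≥ 8, so +6): 19 + 6 = 25.
A4 applies: 25 + 3 = 28.
A5 applies: 28 − 3 = 25.
Level 25 exceeds the maximum of 20; capped at 20.
Final offense level: 20.
Criminal history: 7 prior points → Category 3 (6+).
Level 20 falls in the 18-20 band.
Grid: Level 18-20 × Category 3 = 292-308 weeks.

292-308 weeks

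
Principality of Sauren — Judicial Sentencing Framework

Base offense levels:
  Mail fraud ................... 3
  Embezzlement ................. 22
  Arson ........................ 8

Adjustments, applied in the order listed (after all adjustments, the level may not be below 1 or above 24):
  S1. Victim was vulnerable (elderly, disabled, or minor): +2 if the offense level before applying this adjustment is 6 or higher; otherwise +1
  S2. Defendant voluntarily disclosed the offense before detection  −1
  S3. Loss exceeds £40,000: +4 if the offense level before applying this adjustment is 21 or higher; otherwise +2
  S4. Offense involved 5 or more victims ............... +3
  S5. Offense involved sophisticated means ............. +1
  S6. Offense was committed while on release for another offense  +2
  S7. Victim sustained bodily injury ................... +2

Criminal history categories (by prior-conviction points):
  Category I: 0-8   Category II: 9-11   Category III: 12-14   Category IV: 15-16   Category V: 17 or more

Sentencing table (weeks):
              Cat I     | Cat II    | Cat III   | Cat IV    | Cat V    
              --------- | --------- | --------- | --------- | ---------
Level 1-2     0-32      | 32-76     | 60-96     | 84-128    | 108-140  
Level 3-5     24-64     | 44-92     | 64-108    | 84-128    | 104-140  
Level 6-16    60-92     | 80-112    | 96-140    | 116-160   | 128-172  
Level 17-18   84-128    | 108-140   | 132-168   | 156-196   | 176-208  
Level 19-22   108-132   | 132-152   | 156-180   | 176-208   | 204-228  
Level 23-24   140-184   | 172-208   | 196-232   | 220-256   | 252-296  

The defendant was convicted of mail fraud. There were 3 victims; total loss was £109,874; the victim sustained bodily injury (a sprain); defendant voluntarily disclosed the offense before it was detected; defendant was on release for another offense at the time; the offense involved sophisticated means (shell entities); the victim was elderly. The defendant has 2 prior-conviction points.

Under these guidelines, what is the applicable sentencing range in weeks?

60-92 weeks

Base offense level for mail fraud: 3.
S1 applies (level before this adjustment is 3 < 6, so +1): 3 + 1 = 4.
S2 applies: 4 − 1 = 3.
S3 applies (level before this adjustment is 3 < 21, so +2): 3 + 2 = 5.
S4 does not apply.
S5 applies: 5 + 1 = 6.
S6 applies: 6 + 2 = 8.
S7 applies: 8 + 2 = 10.
Final offense level: 10.
Criminal history: 2 prior points → Category I (0-8).
Level 10 falls in the 6-16 band.
Grid: Level 6-16 × Category I = 60-92 weeks.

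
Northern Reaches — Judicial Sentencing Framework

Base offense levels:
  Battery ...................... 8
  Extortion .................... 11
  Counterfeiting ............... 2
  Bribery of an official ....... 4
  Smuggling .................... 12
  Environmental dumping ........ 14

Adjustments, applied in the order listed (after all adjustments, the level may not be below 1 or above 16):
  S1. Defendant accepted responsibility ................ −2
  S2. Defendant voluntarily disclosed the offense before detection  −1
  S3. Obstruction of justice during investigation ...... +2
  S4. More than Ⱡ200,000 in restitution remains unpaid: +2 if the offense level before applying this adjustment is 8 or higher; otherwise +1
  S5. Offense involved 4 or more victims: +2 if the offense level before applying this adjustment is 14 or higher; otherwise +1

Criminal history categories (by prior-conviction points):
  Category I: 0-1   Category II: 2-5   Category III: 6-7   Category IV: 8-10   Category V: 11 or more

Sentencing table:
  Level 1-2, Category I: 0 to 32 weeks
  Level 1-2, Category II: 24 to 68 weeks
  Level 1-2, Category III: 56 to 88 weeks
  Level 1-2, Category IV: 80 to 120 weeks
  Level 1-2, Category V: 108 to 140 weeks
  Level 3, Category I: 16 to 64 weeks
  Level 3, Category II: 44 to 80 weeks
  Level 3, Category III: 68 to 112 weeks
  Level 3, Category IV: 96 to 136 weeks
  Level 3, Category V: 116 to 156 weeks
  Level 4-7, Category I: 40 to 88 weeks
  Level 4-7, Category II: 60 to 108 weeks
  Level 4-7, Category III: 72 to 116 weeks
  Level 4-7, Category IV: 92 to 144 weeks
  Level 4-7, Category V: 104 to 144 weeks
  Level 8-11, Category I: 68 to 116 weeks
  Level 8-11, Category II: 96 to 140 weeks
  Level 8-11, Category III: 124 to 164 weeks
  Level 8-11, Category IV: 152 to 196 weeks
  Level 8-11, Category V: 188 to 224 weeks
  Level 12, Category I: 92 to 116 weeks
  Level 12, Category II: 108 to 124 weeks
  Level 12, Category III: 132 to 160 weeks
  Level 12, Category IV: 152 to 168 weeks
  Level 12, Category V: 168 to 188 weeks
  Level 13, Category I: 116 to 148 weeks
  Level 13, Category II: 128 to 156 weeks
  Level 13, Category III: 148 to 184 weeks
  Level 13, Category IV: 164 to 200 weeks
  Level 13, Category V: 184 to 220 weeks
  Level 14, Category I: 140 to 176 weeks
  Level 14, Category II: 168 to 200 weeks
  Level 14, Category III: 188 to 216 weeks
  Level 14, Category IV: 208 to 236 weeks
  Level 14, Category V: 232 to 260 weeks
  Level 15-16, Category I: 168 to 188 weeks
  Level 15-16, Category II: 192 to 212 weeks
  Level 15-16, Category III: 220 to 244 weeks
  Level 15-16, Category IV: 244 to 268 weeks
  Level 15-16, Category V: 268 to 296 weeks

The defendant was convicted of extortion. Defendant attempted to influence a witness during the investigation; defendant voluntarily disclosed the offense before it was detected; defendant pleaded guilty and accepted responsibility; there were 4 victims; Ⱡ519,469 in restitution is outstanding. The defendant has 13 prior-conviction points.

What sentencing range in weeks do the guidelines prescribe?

Base offense level for extortion: 11.
S1 applies: 11 − 2 = 9.
S2 applies: 9 − 1 = 8.
S3 applies: 8 + 2 = 10.
S4 applies (level before this adjustment is 10 ≥ 8, so +2): 10 + 2 = 12.
S5 applies (level before this adjustment is 12 < 14, so +1): 12 + 1 = 13.
Final offense level: 13.
Criminal history: 13 prior points → Category V (11+).
Level 13 falls in the 13 band.
Grid: Level 13 × Category V = 184-220 weeks.

184-220 weeks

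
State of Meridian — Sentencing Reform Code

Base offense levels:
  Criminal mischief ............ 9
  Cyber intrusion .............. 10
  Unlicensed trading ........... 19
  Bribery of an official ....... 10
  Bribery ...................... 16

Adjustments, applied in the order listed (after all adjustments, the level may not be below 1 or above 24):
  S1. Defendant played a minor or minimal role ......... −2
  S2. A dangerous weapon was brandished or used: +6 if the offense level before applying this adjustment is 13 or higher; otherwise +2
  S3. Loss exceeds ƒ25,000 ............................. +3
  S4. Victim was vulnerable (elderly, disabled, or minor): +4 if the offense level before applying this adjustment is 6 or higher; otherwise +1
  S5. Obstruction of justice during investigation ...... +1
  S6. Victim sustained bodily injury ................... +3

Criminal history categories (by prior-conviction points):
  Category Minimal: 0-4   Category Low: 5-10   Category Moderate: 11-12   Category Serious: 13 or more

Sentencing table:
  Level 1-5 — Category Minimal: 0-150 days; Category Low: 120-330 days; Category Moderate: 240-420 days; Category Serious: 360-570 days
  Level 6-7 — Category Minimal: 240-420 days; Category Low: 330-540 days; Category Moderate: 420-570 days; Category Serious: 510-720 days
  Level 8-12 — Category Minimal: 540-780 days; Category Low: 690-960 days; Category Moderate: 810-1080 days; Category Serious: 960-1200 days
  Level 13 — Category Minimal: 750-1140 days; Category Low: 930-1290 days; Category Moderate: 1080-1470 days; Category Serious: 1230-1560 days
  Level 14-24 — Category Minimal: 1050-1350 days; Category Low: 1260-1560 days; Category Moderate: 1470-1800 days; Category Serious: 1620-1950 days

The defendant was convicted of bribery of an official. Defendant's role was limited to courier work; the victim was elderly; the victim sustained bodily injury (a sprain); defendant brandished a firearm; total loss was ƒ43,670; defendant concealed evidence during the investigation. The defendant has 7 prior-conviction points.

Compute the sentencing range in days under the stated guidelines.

1260-1560 days

Base offense level for bribery of an official: 10.
S1 applies: 10 − 2 = 8.
S2 applies (level before this adjustment is 8 < 13, so +2): 8 + 2 = 10.
S3 applies: 10 + 3 = 13.
S4 applies (level before this adjustment is 13 ≥ 6, so +4): 13 + 4 = 17.
S5 applies: 17 + 1 = 18.
S6 applies: 18 + 3 = 21.
Final offense level: 21.
Criminal history: 7 prior points → Category Low (5-10).
Level 21 falls in the 14-24 band.
Grid: Level 14-24 × Category Low = 1260-1560 days.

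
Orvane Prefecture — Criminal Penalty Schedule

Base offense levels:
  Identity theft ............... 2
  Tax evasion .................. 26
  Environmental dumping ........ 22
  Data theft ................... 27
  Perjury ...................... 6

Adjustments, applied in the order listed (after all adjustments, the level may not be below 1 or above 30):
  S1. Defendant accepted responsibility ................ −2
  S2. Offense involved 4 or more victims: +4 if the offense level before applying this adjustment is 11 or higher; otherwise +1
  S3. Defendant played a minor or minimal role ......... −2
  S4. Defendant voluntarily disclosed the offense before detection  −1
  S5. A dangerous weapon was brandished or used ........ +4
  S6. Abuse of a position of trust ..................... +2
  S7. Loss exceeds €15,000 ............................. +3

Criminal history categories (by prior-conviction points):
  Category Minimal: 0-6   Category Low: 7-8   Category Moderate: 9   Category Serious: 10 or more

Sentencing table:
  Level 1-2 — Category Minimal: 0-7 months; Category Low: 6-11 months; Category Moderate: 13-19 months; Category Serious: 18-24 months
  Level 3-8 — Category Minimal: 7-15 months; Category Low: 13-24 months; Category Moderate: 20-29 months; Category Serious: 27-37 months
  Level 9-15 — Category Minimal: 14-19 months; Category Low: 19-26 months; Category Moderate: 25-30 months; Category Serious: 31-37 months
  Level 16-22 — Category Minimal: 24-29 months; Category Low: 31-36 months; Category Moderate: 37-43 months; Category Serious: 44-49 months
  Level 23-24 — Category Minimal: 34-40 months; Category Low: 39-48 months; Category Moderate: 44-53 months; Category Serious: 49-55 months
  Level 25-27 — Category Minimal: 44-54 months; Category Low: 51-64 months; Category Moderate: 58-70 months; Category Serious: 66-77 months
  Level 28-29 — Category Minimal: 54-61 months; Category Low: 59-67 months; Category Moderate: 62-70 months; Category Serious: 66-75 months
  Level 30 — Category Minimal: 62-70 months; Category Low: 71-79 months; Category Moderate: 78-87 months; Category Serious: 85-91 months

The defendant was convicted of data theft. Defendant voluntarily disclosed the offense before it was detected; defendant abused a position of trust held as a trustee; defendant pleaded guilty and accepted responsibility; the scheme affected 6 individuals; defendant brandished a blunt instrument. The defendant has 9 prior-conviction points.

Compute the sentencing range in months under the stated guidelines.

78-87 months

Base offense level for data theft: 27.
S1 applies: 27 − 2 = 25.
S2 applies (level before this adjustment is 25 ≥ 11, so +4): 25 + 4 = 29.
S3 does not apply.
S4 applies: 29 − 1 = 28.
S5 applies: 28 + 4 = 32.
S6 applies: 32 + 2 = 34.
S7 does not apply.
Level 34 exceeds the maximum of 30; capped at 30.
Final offense level: 30.
Criminal history: 9 prior points → Category Moderate (9).
Level 30 falls in the 30 band.
Grid: Level 30 × Category Moderate = 78-87 months.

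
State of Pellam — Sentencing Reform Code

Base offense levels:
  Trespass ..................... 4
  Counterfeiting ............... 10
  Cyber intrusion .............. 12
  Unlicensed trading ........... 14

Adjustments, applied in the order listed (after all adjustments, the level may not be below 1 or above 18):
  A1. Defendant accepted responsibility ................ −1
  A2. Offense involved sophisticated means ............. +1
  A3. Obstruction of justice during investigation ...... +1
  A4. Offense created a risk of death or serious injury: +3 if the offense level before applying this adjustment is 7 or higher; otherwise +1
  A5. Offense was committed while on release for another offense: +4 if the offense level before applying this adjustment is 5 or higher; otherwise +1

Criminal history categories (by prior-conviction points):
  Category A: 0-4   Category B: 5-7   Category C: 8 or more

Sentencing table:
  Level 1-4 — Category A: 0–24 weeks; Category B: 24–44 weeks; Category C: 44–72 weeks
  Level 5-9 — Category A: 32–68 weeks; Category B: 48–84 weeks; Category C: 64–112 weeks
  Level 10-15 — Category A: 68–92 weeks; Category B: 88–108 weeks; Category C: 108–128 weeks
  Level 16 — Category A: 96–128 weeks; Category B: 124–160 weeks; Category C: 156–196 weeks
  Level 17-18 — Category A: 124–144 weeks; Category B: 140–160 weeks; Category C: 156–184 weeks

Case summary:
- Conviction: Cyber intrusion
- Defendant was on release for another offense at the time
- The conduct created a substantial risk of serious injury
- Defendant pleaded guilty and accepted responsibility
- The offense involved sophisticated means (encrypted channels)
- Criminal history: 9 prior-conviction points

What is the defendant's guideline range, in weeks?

156-184 weeks

Base offense level for cyber intrusion: 12.
A1 applies: 12 − 1 = 11.
A2 applies: 11 + 1 = 12.
A4 applies (level before this adjustment is 12 ≥ 7, so +3): 12 + 3 = 15.
A5 applies (level before this adjustment is 15 ≥ 5, so +4): 15 + 4 = 19.
Level 19 exceeds the maximum of 18; capped at 18.
Final offense level: 18.
Criminal history: 9 prior points → Category C (8+).
Level 18 falls in the 17-18 band.
Grid: Level 17-18 × Category C = 156-184 weeks.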